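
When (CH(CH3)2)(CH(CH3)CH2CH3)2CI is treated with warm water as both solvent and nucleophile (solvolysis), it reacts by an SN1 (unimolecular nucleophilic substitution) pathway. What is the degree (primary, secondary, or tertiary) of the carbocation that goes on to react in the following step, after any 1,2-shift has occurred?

tertiary

Step 1: Unassisted departure of I⁻ (taking the C–I bonding pair) generates a tertiary carbocation.
No single 1,2-shift to an adjacent carbon would give a more-substituted cation, so no rearrangement occurs.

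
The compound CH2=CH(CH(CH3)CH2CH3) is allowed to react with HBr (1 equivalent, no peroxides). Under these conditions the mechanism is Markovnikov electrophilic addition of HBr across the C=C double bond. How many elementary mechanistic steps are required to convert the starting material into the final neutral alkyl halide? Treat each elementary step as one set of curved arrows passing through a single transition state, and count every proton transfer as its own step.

Step 1: Protonation of the alkene by HBr: the π bond acts as the nucleophile and picks up H⁺, giving the more stable (Markovnikov) secondary carbocation. The H–Br bond breaks heterolytically, releasing Br⁻.
Step 2: A hydride (H with its bonding pair) migrates from the adjacent sec-butyl carbon to the cationic centre — a 1,2-hydride shift — upgrading the secondary cation to a tertiary one.
Step 3: The Br⁻ anion donates a lone pair to the carbocation, forming the new C–Br σ-bond and giving the neutral alkyl halide.
Total: 3 elementary steps.

3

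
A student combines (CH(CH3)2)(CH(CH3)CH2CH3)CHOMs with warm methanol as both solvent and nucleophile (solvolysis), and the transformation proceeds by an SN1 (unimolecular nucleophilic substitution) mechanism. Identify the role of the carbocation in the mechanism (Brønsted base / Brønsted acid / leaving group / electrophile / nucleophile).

electrophile

Step 3: A lone pair on the oxygen of CH3OH attacks the carbocation, forming a new C–O σ-bond and an oxonium ion.
The carbocation accepts an electron pair into an empty or π* orbital — it is the electrophile.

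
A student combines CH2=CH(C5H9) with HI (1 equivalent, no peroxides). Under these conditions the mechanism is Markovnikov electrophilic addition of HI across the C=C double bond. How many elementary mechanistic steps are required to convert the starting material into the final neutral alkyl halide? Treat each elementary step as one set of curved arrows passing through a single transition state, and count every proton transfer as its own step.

Step 1: Protonation of the alkene by HI: the π bond acts as the nucleophile and picks up H⁺, giving the more stable (Markovnikov) secondary carbocation. The H–I bond breaks heterolytically, releasing I⁻.
Step 2: A hydride (H with its bonding pair) migrates from the adjacent cyclopentyl carbon to the cationic centre — a 1,2-hydride shift — upgrading the secondary cation to a tertiary one.
Step 3: I⁻ captures the cation: a lone pair on I⁻ fills the empty p orbital, producing the alkyl halide product.
Total: 3 elementary steps.

3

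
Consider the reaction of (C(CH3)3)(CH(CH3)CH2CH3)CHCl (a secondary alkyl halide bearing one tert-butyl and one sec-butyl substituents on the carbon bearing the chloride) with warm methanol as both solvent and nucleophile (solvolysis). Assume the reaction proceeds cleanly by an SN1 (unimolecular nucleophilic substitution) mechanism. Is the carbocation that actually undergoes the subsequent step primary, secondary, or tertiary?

Step 1: Rate-determining heterolysis of the C–Cl bond gives Cl⁻ and a secondary carbocation.
Step 2: A hydride (H with its bonding pair) migrates from the adjacent sec-butyl carbon to the cationic centre — a 1,2-hydride shift — upgrading the secondary cation to a tertiary one.
The cation rearranges from secondary to tertiary via a 1,2-hydride shift from the adjacent sec-butyl carbon; the tertiary cation is what reacts next.

tertiary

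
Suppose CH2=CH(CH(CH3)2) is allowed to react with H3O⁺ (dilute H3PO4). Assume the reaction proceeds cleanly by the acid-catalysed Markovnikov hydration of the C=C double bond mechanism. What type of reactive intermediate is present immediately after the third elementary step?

oxonium ion

Step 1: Electrophilic addition begins with the π(C=C) electrons forming a bond to the proton of H3O⁺. Following Markovnikov's rule, the resulting cation is secondary. H2O is released.
Step 2: Carbocation rearrangement: a 1,2-hydride shift from the adjacent isopropyl carbon converts the initially-formed secondary cation into the more stable tertiary cation.
Step 3: Water acts as the nucleophile: an oxygen lone pair bonds to the cationic carbon, giving an oxonium-ion intermediate.
After step 3 the species present is an oxonium ion.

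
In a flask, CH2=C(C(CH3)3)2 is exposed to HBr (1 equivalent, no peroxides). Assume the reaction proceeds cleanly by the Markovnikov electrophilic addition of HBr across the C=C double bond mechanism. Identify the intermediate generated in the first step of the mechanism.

Step 1: Protonation of the alkene by HBr: the π bond acts as the nucleophile and picks up H⁺, giving the more stable (Markovnikov) tertiary carbocation. The H–Br bond breaks heterolytically, releasing Br⁻.
After step 1 the species present is a tertiary carbocation.

tertiary carbocation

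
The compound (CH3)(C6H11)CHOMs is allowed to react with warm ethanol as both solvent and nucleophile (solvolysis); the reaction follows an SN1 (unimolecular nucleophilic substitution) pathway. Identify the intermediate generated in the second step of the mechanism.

tertiary carbocation

Step 1: The C–O bond breaks with both electrons going to the mesylate; MsO⁻ leaves and a secondary carbocation remains.
Step 2: A hydride (H with its bonding pair) migrates from the adjacent cyclohexyl carbon to the cationic centre — a 1,2-hydride shift — upgrading the secondary cation to a tertiary one.
After step 2 the species present is a tertiary carbocation.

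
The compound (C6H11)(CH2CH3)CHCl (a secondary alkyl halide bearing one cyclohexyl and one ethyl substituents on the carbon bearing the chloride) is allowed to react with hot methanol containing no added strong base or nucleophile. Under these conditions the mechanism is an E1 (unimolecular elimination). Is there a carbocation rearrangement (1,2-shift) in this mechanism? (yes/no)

yes

The first-formed carbocation is secondary.
The adjacent cyclohexyl carbon already bears 2 other carbon substituents and has a hydrogen to migrate; after a 1,2-hydride shift from that carbon the positive charge sits on a tertiary centre.
Tertiary is more stable than secondary, so the shift occurs.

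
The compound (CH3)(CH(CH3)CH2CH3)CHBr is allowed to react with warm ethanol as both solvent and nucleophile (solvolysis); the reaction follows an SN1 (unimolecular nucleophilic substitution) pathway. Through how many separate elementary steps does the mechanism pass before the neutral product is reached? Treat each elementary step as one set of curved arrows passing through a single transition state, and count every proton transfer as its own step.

4

Step 1: Unassisted departure of Br⁻ (taking the C–Br bonding pair) generates a secondary carbocation.
Step 2: A 1,2-hydride shift from the adjacent sec-butyl carbon moves the positive charge from the secondary centre to an adjacent carbon, generating a more stable tertiary carbocation.
Step 3: CH3CH2OH donates an oxygen lone pair into the empty p orbital of the cation, giving a protonated ether (an oxonium ion).
Step 4: Proton transfer from the O–H of the oxonium ion to a solvent molecule delivers the neutral ether.
Total: 4 elementary steps.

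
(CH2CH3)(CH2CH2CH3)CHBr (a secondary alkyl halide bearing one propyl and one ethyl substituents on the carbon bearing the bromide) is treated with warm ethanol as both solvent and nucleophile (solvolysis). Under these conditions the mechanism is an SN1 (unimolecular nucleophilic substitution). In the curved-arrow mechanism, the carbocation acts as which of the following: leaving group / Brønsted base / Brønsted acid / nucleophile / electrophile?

Step 2: A lone pair on the oxygen of CH3CH2OH attacks the carbocation, forming a new C–O σ-bond and an oxonium ion.
The carbocation accepts an electron pair into an empty or π* orbital — it is the electrophile.

electrophile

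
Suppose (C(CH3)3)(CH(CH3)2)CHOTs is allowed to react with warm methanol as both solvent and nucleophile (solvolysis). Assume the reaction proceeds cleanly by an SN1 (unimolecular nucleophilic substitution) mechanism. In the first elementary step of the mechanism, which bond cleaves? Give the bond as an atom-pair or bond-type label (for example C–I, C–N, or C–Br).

Step 1: Rate-determining heterolysis of the C–O bond gives TsO⁻ and a secondary carbocation.
The bond broken in this step is the C–O bond.

C–O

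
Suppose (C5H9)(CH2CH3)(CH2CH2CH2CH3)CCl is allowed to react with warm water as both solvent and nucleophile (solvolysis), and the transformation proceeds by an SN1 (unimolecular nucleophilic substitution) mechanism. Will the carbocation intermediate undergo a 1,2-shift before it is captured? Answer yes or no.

The first-formed carbocation is tertiary.
No single 1,2-shift to an adjacent carbon would produce a more-substituted cation than the one already present, so no rearrangement occurs.

no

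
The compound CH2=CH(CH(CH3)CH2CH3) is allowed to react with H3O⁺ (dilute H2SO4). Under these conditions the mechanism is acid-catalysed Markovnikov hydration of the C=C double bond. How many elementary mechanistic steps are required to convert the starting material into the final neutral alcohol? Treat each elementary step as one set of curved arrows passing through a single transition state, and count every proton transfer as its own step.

Step 1: Protonation of the alkene by H3O⁺: the π bond acts as the nucleophile and picks up H⁺, giving the more stable (Markovnikov) secondary carbocation. H2O is released.
Step 2: A hydride (H with its bonding pair) migrates from the adjacent sec-butyl carbon to the cationic centre — a 1,2-hydride shift — upgrading the secondary cation to a tertiary one.
Step 3: A lone pair on the oxygen of H2O attacks the carbocation, forming a C–O bond and an oxonium ion (a protonated alcohol).
Step 4: Deprotonation of the oxonium ion by a water molecule delivers the neutral alcohol and regenerates the acid catalyst.
Total: 4 elementary steps.

4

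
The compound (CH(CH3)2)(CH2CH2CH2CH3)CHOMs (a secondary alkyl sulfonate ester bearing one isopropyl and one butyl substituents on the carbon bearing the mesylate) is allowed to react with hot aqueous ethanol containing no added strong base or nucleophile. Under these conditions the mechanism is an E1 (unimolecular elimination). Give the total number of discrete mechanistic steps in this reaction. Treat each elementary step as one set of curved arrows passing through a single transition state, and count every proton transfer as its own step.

Step 1: The C–O bond breaks with both electrons going to the mesylate; MsO⁻ leaves and a secondary carbocation remains.
Step 2: A 1,2-hydride shift from the adjacent isopropyl carbon moves the positive charge from the secondary centre to an adjacent carbon, generating a more stable tertiary carbocation.
Step 3: Loss of a β-proton to a water (or ethanol) molecule of the solvent: the C–H bonding pair collapses toward the cationic carbon to form the C=C π bond, yielding the alkene.
Total: 3 elementary steps.

3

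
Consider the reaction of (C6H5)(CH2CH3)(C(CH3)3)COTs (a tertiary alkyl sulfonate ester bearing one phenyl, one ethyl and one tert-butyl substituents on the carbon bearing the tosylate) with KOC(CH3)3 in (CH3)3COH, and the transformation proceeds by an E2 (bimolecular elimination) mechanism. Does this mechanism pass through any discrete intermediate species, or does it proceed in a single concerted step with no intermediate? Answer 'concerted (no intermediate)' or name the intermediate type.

In one step, (CH3)3CO⁻ pulls off a β-proton, the C–O bond cleaves, and a C=C double bond forms between the α- and β-carbons (E2, anti elimination).
All bond changes occur in one transition state; no discrete intermediate is formed.

concerted (no intermediate)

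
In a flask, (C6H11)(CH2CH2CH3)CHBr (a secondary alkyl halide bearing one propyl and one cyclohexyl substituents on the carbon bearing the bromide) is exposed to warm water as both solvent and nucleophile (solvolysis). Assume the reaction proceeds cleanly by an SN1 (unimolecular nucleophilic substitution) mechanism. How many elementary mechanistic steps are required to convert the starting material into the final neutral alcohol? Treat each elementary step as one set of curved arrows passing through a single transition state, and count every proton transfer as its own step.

4

Step 1: Unassisted departure of Br⁻ (taking the C–Br bonding pair) generates a secondary carbocation.
Step 2: Carbocation rearrangement: a 1,2-hydride shift from the adjacent cyclohexyl carbon converts the initially-formed secondary cation into the more stable tertiary cation.
Step 3: A lone pair on the oxygen of H2O attacks the carbocation, forming a new C–O σ-bond and an oxonium ion.
Step 4: Proton transfer from the O–H of the oxonium ion to a solvent molecule delivers the neutral alcohol.
Total: 4 elementary steps.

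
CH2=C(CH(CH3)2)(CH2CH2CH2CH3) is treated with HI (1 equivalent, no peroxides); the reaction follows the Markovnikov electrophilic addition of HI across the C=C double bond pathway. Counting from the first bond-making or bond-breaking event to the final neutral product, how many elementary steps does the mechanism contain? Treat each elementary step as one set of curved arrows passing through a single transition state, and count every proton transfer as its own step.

Step 1: The π electrons of the C=C bond attack a proton of HI; Markovnikov addition places the new C–H on the less-substituted alkene carbon, so the positive charge ends up on the more-substituted carbon — a tertiary carbocation. The H–I bond breaks heterolytically, releasing I⁻.
(No 1,2-shift: no single shift to an adjacent carbon would give a more stable cation.)
Step 2: Nucleophilic attack by I⁻ on the carbocation completes the addition, giving R–I.
Total: 2 elementary steps.

2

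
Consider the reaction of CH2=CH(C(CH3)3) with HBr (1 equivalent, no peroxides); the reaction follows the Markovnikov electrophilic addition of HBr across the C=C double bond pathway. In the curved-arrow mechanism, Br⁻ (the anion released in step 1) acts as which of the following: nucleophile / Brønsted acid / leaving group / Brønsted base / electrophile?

Step 3: Br⁻ captures the cation: a lone pair on Br⁻ fills the empty p orbital, producing the alkyl halide product.
Br⁻ (the anion released in step 1) donates an electron pair to form a new σ-bond to carbon — it is the nucleophile.

nucleophile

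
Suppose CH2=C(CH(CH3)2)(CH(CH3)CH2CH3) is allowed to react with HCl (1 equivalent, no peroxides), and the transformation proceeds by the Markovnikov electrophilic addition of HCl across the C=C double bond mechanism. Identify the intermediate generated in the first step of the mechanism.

tertiary carbocation

Step 1: Protonation of the alkene by HCl: the π bond acts as the nucleophile and picks up H⁺, giving the more stable (Markovnikov) tertiary carbocation. The H–Cl bond breaks heterolytically, releasing Cl⁻.
After step 1 the species present is a tertiary carbocation.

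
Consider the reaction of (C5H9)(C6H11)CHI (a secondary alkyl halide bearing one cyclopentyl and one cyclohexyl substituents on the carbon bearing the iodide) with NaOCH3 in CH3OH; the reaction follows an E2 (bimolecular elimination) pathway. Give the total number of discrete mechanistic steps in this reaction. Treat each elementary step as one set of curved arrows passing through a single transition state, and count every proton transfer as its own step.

Step 1: Concerted anti-periplanar elimination: CH3O⁻ abstracts a β-H while I⁻ leaves, and the C–H electrons become the new C=C π bond — all in a single transition state.
Total: 1 elementary step.

1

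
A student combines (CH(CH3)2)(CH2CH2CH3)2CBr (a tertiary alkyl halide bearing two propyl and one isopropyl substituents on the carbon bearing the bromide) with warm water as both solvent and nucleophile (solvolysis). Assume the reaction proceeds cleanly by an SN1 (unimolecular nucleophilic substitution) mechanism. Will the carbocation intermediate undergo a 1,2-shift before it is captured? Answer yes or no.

The first-formed carbocation is tertiary.
No single 1,2-shift to an adjacent carbon would produce a more-substituted cation than the one already present, so no rearrangement occurs.

no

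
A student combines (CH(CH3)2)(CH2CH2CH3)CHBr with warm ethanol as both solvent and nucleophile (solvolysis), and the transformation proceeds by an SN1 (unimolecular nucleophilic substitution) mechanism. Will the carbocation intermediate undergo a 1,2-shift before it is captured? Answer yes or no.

yes

The first-formed carbocation is secondary.
The adjacent isopropyl carbon already bears 2 other carbon substituents and has a hydrogen to migrate; after a 1,2-hydride shift from that carbon the positive charge sits on a tertiary centre.
Tertiary is more stable than secondary, so the shift occurs.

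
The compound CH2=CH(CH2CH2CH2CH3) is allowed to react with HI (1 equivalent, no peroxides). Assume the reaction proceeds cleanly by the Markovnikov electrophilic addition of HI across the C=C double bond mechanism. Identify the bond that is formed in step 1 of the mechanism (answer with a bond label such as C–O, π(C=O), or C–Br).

Step 1: Protonation of the alkene by HI: the π bond acts as the nucleophile and picks up H⁺, giving the more stable (Markovnikov) secondary carbocation. The H–I bond breaks heterolytically, releasing I⁻.
The bond formed in this step is the C–H bond.

C–H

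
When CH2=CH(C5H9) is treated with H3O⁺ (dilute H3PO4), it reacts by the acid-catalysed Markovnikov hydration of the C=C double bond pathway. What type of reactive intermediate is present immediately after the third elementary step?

Step 1: The π electrons of the C=C bond attack a proton of H3O⁺; Markovnikov addition places the new C–H on the less-substituted alkene carbon, so the positive charge ends up on the more-substituted carbon — a secondary carbocation. H2O is released.
Step 2: A hydride (H with its bonding pair) migrates from the adjacent cyclopentyl carbon to the cationic centre — a 1,2-hydride shift — upgrading the secondary cation to a tertiary one.
Step 3: Nucleophilic capture of the cation by H2O produces the protonated alcohol (an oxonium ion).
After step 3 the species present is an oxonium ion.

oxonium ion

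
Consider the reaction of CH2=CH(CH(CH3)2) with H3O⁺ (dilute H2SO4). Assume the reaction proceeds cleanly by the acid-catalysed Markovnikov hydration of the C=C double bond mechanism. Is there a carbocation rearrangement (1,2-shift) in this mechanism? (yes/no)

yes

The first-formed carbocation is secondary.
The adjacent isopropyl carbon already bears 2 other carbon substituents and has a hydrogen to migrate; after a 1,2-hydride shift from that carbon the positive charge sits on a tertiary centre.
Tertiary is more stable than secondary, so the shift occurs.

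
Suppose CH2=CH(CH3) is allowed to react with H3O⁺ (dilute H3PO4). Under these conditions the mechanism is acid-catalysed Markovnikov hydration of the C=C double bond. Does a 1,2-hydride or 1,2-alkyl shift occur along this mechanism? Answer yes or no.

no

The first-formed carbocation is secondary.
No single 1,2-shift to an adjacent carbon would produce a more-substituted cation than the one already present, so no rearrangement occurs.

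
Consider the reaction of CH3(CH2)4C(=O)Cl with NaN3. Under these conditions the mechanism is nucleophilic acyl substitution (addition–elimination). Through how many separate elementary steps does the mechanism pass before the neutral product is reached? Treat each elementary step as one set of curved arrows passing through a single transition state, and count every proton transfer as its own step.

Step 1: N3⁻ adds to the carbonyl carbon; the C=O π electrons shift onto oxygen and a tetrahedral alkoxide intermediate forms.
Step 2: Elimination step: re-formation of the carbonyl π bond drives out Cl⁻, giving the new acyl compound.
Total: 2 elementary steps.

2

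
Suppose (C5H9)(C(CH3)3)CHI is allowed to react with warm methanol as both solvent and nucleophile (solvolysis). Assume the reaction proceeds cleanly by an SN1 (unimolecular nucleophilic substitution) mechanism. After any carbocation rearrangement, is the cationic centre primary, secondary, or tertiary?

Step 1: Ionisation: the C–I σ-bond cleaves heterolytically; both bonding electrons depart with I⁻, leaving a secondary carbocation at the α-carbon.
Step 2: A hydride (H with its bonding pair) migrates from the adjacent cyclopentyl carbon to the cationic centre — a 1,2-hydride shift — upgrading the secondary cation to a tertiary one.
The cation rearranges from secondary to tertiary via a 1,2-hydride shift from the adjacent cyclopentyl carbon; the tertiary cation is what reacts next.

tertiary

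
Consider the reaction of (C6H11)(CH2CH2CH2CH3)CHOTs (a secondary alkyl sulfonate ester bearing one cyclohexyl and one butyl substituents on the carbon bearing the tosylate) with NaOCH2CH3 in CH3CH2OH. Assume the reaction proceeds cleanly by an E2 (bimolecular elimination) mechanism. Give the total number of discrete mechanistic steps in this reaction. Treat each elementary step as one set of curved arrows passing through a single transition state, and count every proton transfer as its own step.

Step 1: Concerted anti-periplanar elimination: CH3CH2O⁻ abstracts a β-H while TsO⁻ leaves, and the C–H electrons become the new C=C π bond — all in a single transition state.
Total: 1 elementary step.

1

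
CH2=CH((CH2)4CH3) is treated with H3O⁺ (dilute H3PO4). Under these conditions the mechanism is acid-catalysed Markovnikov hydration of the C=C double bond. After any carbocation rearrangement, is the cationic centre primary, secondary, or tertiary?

secondary

Step 1: Protonation of the alkene by H3O⁺: the π bond acts as the nucleophile and picks up H⁺, giving the more stable (Markovnikov) secondary carbocation. H2O is released.
No single 1,2-shift to an adjacent carbon would give a more-substituted cation, so no rearrangement occurs.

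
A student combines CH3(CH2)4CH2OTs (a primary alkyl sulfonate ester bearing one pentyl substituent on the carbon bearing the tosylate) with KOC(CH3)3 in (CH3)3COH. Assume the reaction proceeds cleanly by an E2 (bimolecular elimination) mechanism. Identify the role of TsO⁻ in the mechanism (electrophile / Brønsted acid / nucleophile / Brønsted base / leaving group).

Step 1: Concerted anti-periplanar elimination: (CH3)3CO⁻ abstracts a β-H while TsO⁻ leaves, and the C–H electrons become the new C=C π bond — all in a single transition state.
TsO⁻ departs with both electrons of the breaking σ-bond — that is the definition of a leaving group.

leaving group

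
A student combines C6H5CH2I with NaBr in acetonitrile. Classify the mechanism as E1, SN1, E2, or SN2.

Conditions: a primary substrate with a strong nucleophile in the polar aprotic solvent acetonitrile.
These conditions are the textbook signature of the SN2 pathway.
An unhindered substrate with a strong nucleophile in a polar aprotic solvent favours one-step backside displacement.

SN2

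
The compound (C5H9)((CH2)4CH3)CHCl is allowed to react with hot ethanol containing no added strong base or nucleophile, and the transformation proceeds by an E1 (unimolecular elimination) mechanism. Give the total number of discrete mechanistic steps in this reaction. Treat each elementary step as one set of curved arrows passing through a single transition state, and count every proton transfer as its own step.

Step 1: Ionisation: the C–Cl σ-bond cleaves heterolytically; both bonding electrons depart with Cl⁻, leaving a secondary carbocation at the α-carbon.
Step 2: A 1,2-hydride shift from the adjacent cyclopentyl carbon moves the positive charge from the secondary centre to an adjacent carbon, generating a more stable tertiary carbocation.
Step 3: An ethanol molecule (solvent) deprotonates a β-carbon; as the C–H bond breaks, those electrons form the new alkene π bond.
Total: 3 elementary steps.

3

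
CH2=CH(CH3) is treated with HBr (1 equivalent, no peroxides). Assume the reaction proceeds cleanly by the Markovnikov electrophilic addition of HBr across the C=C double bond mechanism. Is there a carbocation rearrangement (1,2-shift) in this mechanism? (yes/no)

no

The first-formed carbocation is secondary.
No single 1,2-shift to an adjacent carbon would produce a more-substituted cation than the one already present, so no rearrangement occurs.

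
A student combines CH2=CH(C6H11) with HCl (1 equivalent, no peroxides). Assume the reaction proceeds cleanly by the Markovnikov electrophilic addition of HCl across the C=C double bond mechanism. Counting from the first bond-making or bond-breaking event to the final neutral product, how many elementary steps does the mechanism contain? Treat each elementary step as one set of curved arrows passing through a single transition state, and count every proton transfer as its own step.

3

Step 1: Protonation of the alkene by HCl: the π bond acts as the nucleophile and picks up H⁺, giving the more stable (Markovnikov) secondary carbocation. The H–Cl bond breaks heterolytically, releasing Cl⁻.
Step 2: A hydride (H with its bonding pair) migrates from the adjacent cyclohexyl carbon to the cationic centre — a 1,2-hydride shift — upgrading the secondary cation to a tertiary one.
Step 3: The Cl⁻ anion donates a lone pair to the carbocation, forming the new C–Cl σ-bond and giving the neutral alkyl halide.
Total: 3 elementary steps.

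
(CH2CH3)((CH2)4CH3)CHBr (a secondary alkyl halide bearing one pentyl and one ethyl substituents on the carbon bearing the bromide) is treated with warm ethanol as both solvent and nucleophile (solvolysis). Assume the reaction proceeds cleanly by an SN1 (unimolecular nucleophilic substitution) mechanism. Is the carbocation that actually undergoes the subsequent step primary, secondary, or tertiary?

Step 1: Rate-determining heterolysis of the C–Br bond gives Br⁻ and a secondary carbocation.
No single 1,2-shift to an adjacent carbon would give a more-substituted cation, so no rearrangement occurs.

secondary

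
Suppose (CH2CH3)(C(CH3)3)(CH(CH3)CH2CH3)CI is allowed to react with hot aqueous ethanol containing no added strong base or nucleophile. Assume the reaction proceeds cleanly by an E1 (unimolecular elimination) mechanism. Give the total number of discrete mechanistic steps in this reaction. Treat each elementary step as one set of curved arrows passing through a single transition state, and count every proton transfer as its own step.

2

Step 1: Unassisted departure of I⁻ (taking the C–I bonding pair) generates a tertiary carbocation.
(No 1,2-shift: no single shift to an adjacent carbon would give a more stable cation.)
Step 2: A weak base (a water (or ethanol) molecule from the solvent) removes a proton from a carbon adjacent to the cationic centre; the electrons of that C–H bond become the new π(C=C) bond, giving the alkene.
Total: 2 elementary steps.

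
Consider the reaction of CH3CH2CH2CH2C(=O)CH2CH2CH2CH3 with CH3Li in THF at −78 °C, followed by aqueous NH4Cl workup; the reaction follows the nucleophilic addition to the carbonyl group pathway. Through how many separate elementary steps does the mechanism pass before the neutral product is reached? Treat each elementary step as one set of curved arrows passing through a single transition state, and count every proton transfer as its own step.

Step 1: Nucleophilic addition: the carbanion-like carbon of CH3Li adds to the carbonyl carbon, pushing the π(C=O) electron pair onto oxygen and giving a tetrahedral alkoxide.
Step 2: Protonation of the alkoxide by aqueous NH4Cl workup furnishes an alcohol.
Total: 2 elementary steps.

2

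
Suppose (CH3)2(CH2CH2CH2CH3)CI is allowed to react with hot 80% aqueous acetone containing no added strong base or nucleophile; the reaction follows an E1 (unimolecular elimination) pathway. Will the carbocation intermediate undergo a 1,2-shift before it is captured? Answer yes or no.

no

The first-formed carbocation is tertiary.
No single 1,2-shift to an adjacent carbon would produce a more-substituted cation than the one already present, so no rearrangement occurs.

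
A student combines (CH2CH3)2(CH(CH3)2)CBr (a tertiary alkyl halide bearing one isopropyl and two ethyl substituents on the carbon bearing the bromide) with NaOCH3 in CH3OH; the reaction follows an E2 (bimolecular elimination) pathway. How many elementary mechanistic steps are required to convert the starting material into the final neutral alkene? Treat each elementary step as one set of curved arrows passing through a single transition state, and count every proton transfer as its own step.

Step 1: Concerted anti-periplanar elimination: CH3O⁻ abstracts a β-H while Br⁻ leaves, and the C–H electrons become the new C=C π bond — all in a single transition state.
Total: 1 elementary step.

1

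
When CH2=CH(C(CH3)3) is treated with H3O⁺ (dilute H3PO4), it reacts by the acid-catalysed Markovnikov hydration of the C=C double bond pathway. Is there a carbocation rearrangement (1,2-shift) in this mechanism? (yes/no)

The first-formed carbocation is secondary.
The adjacent tert-butyl carbon has no hydrogen but bears methyl groups; migration of one methyl with its bonding pair (a 1,2-methyl shift) places the charge on a tertiary centre.
Tertiary is more stable than secondary, so the shift occurs.

yes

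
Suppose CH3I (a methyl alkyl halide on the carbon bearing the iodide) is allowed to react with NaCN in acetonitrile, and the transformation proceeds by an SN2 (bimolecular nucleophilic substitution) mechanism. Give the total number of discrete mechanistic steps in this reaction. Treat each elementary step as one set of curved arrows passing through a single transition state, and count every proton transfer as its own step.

1

Step 1: The cyanide nucleophile donates a lone pair from C to the α-carbon in a backside attack; simultaneously the C–I σ-bond breaks and both of its electrons leave with I⁻. One concerted step with inversion of configuration.
Total: 1 elementary step.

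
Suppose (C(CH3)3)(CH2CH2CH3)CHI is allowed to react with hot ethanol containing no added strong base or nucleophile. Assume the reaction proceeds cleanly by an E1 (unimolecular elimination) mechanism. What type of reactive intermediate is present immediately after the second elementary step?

Step 1: Unassisted departure of I⁻ (taking the C–I bonding pair) generates a secondary carbocation.
Step 2: Carbocation rearrangement: a 1,2-methyl shift from the adjacent tert-butyl carbon converts the initially-formed secondary cation into the more stable tertiary cation.
After step 2 the species present is a tertiary carbocation.

tertiary carbocation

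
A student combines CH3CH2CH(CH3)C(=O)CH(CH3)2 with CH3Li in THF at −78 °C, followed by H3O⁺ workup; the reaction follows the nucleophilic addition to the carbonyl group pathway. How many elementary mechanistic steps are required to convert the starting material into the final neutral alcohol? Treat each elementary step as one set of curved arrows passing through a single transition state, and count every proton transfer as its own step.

Step 1: the carbanion-like carbon of CH3Li attacks the sp² carbonyl carbon; the C=O π bond breaks and the electrons end up as a lone pair on the alkoxide oxygen of the tetrahedral intermediate.
Step 2: The alkoxide picks up a proton during H3O⁺ workup to yield an alcohol.
Total: 2 elementary steps.

2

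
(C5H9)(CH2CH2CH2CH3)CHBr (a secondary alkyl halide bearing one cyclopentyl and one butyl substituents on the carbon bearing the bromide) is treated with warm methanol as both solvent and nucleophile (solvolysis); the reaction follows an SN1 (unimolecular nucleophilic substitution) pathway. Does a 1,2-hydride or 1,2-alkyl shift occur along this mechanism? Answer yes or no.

yes

The first-formed carbocation is secondary.
The adjacent cyclopentyl carbon already bears 2 other carbon substituents and has a hydrogen to migrate; after a 1,2-hydride shift from that carbon the positive charge sits on a tertiary centre.
Tertiary is more stable than secondary, so the shift occurs.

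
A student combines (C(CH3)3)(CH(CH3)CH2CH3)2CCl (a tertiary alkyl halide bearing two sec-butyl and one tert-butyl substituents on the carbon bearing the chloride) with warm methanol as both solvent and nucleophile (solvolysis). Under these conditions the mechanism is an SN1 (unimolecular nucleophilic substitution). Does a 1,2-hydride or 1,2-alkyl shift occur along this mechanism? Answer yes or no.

no

The first-formed carbocation is tertiary.
No single 1,2-shift to an adjacent carbon would produce a more-substituted cation than the one already present, so no rearrangement occurs.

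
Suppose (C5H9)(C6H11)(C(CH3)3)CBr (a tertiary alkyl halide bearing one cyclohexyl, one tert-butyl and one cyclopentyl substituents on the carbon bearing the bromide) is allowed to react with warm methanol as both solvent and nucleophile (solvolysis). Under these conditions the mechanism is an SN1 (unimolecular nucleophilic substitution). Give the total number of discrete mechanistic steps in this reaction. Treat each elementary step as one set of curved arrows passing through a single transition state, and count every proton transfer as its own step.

Step 1: Unassisted departure of Br⁻ (taking the C–Br bonding pair) generates a tertiary carbocation.
(No 1,2-shift: no single shift to an adjacent carbon would give a more stable cation.)
Step 2: Nucleophilic capture: the oxygen of CH3OH bonds to the cationic carbon, producing an oxonium-ion intermediate.
Step 3: Deprotonation of the oxonium oxygen by solvent methanol yields the neutral ether.
Total: 3 elementary steps.

3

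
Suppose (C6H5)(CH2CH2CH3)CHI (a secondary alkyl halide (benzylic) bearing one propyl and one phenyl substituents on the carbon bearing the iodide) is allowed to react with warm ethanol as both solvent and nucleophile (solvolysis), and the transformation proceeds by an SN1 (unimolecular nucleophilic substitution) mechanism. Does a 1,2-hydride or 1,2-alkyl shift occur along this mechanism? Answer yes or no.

no

The first-formed carbocation is secondary.
No single 1,2-shift to an adjacent carbon would produce a more-substituted cation than the one already present, so no rearrangement occurs.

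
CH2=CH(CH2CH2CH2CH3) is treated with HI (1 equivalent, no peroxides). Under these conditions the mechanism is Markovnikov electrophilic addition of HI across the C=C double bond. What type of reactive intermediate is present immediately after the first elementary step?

secondary carbocation

Step 1: The π electrons of the C=C bond attack a proton of HI; Markovnikov addition places the new C–H on the less-substituted alkene carbon, so the positive charge ends up on the more-substituted carbon — a secondary carbocation. The H–I bond breaks heterolytically, releasing I⁻.
After step 1 the species present is a secondary carbocation.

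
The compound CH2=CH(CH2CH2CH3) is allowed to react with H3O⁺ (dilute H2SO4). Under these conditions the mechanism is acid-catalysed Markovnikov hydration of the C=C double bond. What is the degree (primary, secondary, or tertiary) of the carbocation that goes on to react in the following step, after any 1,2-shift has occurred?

Step 1: Electrophilic addition begins with the π(C=C) electrons forming a bond to the proton of H3O⁺. Following Markovnikov's rule, the resulting cation is secondary. H2O is released.
No single 1,2-shift to an adjacent carbon would give a more-substituted cation, so no rearrangement occurs.

secondary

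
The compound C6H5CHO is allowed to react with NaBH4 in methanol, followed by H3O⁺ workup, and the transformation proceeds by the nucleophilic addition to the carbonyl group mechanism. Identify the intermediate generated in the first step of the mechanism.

tetrahedral alkoxide intermediate

Step 1: A lone pair / filled orbital on H⁻ (delivered from BH4⁻) attacks the electrophilic carbonyl carbon; the π(C=O) electrons shift onto oxygen, producing a tetrahedral alkoxide intermediate.
After step 1 the species present is a tetrahedral alkoxide intermediate.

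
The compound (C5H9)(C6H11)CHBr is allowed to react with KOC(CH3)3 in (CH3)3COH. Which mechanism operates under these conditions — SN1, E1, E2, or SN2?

E2

Conditions: a strong/bulky base with a secondary substrate bearing a β-hydrogen.
These conditions are the textbook signature of the E2 pathway.
A strong (often hindered) base removes a β-H in concert with loss of the leaving group — bimolecular elimination.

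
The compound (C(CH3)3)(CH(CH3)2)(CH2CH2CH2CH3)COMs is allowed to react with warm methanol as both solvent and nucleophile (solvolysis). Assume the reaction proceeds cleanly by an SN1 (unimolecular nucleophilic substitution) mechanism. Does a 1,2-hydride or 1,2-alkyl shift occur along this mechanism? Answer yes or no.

no

The first-formed carbocation is tertiary.
No single 1,2-shift to an adjacent carbon would produce a more-substituted cation than the one already present, so no rearrangement occurs.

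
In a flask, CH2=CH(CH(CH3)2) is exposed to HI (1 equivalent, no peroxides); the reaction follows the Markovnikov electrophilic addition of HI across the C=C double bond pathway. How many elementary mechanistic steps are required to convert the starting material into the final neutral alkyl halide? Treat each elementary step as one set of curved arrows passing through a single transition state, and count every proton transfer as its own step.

Step 1: The π electrons of the C=C bond attack a proton of HI; Markovnikov addition places the new C–H on the less-substituted alkene carbon, so the positive charge ends up on the more-substituted carbon — a secondary carbocation. The H–I bond breaks heterolytically, releasing I⁻.
Step 2: A 1,2-hydride shift from the adjacent isopropyl carbon moves the positive charge from the secondary centre to an adjacent carbon, generating a more stable tertiary carbocation.
Step 3: Nucleophilic attack by I⁻ on the carbocation completes the addition, giving R–I.
Total: 3 elementary steps.

3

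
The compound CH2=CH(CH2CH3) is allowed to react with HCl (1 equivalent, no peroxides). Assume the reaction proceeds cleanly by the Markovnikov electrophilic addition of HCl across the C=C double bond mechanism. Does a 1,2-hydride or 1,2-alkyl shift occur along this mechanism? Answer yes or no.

no

The first-formed carbocation is secondary.
No single 1,2-shift to an adjacent carbon would produce a more-substituted cation than the one already present, so no rearrangement occurs.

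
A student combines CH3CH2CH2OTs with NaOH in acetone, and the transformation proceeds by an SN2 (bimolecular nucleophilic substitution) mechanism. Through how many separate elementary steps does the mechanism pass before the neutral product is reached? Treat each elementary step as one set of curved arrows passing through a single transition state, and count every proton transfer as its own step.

1

Step 1: OH⁻ attacks the back face of the α-carbon while TsO⁻ departs with the C–O bonding pair — a single concerted displacement through a pentacoordinate transition state.
Total: 1 elementary step.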